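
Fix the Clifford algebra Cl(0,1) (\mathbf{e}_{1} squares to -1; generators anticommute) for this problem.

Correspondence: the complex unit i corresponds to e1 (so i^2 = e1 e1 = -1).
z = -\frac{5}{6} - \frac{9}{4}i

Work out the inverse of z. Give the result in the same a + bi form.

In blades: z = -\frac{5}{6} - \frac{9}{4} e_{1}.
With qbar = -\frac{5}{6} + \frac{9}{4} e_{1} (scalar fixed, mapped units negated), z qbar = \frac{829}{144} (the sum of squared coefficients), so z^-1 = qbar / (\frac{829}{144}) = -\frac{120}{829} + \frac{324}{829} e_{1}; translating back:
Answer: -\frac{120}{829} + \frac{324}{829}i


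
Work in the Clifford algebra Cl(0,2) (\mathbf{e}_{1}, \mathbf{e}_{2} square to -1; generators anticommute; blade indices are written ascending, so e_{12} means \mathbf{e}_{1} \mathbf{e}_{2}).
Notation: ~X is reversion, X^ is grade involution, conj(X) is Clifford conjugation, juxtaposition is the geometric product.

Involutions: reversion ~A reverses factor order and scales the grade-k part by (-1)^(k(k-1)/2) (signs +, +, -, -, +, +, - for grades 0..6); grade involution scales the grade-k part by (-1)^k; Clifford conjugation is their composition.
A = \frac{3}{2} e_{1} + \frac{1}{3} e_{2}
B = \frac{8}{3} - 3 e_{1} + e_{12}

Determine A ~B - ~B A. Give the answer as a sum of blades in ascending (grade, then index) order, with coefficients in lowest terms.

first term: \frac{9}{2} + \frac{11}{3} e_{1} + \frac{43}{18} e_{2} + e_{12}
second term: \frac{9}{2} + \frac{13}{3} e_{1} - \frac{11}{18} e_{2} - e_{12}
Answer: -\frac{2}{3} e_{1} + 3 e_{2} + 2 e_{12}


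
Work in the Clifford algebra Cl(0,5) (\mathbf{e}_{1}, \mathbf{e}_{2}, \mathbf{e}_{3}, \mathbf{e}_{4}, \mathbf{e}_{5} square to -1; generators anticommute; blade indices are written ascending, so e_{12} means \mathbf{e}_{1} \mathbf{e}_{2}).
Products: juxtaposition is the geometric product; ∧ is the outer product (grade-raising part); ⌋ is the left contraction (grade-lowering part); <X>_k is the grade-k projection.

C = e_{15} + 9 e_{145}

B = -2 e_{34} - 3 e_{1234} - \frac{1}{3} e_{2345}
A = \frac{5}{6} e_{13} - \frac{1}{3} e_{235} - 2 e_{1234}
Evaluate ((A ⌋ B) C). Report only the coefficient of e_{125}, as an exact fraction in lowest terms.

step 1: 6 - \frac{1}{9} e_{4} - \frac{5}{2} e_{24}
step 2: 5 e_{15} + \frac{45}{2} e_{125} + \frac{487}{9} e_{145} - \frac{5}{2} e_{1245}
Answer: \frac{45}{2}


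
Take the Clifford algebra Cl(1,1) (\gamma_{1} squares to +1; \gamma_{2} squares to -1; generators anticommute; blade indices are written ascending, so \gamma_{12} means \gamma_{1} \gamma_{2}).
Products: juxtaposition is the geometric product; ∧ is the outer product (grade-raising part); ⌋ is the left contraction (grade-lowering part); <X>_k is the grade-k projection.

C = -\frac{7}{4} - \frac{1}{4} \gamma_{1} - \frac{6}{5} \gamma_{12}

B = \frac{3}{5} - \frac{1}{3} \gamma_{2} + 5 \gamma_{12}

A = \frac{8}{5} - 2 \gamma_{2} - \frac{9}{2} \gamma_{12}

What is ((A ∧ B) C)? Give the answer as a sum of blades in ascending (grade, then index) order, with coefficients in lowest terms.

step 1: \frac{24}{25} - \frac{26}{15} \gamma_{2} + \frac{53}{10} \gamma_{12}
step 2: -\frac{201}{25} + \frac{46}{25} \gamma_{1} + \frac{523}{120} \gamma_{2} - \frac{32581}{3000} \gamma_{12}
Answer: -\frac{201}{25} + \frac{46}{25} \gamma_{1} + \frac{523}{120} \gamma_{2} - \frac{32581}{3000} \gamma_{12}


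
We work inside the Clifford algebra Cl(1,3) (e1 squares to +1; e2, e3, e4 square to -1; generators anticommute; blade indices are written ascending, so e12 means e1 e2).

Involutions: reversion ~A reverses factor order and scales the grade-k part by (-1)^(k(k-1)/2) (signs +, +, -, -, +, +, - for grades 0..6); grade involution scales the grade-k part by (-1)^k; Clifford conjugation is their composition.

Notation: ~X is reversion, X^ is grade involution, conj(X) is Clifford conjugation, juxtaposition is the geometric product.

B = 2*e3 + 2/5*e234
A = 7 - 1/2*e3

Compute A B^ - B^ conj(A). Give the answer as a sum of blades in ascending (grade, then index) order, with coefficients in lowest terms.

first term: -1 - 14*e3 + 1/5*e24 - 14/5*e234
second term: 1 - 14*e3 - 1/5*e24 - 14/5*e234
Answer: -2 + 2/5*e24


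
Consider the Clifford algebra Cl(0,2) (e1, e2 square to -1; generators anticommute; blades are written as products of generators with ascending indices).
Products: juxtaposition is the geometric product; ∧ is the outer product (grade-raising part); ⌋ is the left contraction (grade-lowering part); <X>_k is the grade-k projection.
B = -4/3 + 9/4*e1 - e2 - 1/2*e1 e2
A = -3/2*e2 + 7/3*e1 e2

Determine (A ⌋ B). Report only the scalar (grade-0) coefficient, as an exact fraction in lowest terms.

step 1: -1/3 + 3/4*e1
Answer: -1/3


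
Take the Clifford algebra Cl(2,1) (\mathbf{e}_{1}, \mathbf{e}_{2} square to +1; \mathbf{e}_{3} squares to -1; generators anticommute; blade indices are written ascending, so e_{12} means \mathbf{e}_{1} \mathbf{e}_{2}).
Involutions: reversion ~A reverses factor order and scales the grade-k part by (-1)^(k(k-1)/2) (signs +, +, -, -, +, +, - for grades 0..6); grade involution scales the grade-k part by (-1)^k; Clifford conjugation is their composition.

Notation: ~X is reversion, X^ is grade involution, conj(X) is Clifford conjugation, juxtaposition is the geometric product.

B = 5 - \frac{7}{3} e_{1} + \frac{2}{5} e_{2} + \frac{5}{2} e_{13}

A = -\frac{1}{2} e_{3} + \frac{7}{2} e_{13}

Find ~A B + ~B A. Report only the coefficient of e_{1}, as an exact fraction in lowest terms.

first term: -\frac{35}{4} - \frac{5}{4} e_{1} - \frac{32}{3} e_{3} - \frac{56}{3} e_{13} + \frac{1}{5} e_{23} + \frac{7}{5} e_{123}
second term: -\frac{35}{4} - \frac{5}{4} e_{1} - \frac{32}{3} e_{3} + \frac{56}{3} e_{13} - \frac{1}{5} e_{23} - \frac{7}{5} e_{123}
Answer: -\frac{5}{2}


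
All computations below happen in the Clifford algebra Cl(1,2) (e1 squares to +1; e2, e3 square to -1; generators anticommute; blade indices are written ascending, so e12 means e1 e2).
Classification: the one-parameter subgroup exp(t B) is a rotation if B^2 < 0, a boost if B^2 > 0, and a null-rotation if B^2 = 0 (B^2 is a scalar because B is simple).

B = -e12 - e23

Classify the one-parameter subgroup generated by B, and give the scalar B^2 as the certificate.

B^2 term by term: the squares give (-1)^2*(e12)^2 + (-1)^2*(e23)^2 = 1*(+1) + 1*(-1) = 0 (each basis 2-blade squares to minus the product of its generators' squares); cross terms between blades sharing an index anticommute and cancel. So B^2 = 0.
Answer: null-rotation, certificate B^2 = 0. Key observation: B^2 = 0 is a conjugation invariant, so its sign decides the class regardless of the surface form of B.


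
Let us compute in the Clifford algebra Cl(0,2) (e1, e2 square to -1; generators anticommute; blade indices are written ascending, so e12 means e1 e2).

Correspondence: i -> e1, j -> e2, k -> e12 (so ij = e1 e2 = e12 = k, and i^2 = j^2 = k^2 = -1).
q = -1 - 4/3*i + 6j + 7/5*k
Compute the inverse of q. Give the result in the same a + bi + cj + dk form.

In blades: q = -1 - 4/3*e1 + 6*e2 + 7/5*e12.
With qbar = -1 + 4/3*e1 - 6*e2 - 7/5*e12 (scalar fixed, mapped units negated), q qbar = 9166/225 (the sum of squared coefficients), so q^-1 = qbar / (9166/225) = -225/9166 + 150/4583*e1 - 675/4583*e2 - 315/9166*e12; translating back:
Answer: -225/9166 + 150/4583*i - 675/4583*j - 315/9166*k


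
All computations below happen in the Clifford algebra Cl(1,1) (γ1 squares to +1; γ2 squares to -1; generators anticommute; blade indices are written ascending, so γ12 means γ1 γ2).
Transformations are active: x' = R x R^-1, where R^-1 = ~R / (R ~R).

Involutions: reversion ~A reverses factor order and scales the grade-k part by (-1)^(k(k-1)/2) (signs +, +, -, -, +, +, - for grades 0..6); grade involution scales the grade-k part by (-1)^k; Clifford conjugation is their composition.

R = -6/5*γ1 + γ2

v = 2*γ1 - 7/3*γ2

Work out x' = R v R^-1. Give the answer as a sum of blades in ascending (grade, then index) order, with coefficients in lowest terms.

~R = -6/5*γ1 + γ2, and R ~R = 11/25, so R^-1 = ~R / (11/25).
R v = -1/15 + 4/5*γ12
Answer: -18/11*γ1 + 67/33*γ2


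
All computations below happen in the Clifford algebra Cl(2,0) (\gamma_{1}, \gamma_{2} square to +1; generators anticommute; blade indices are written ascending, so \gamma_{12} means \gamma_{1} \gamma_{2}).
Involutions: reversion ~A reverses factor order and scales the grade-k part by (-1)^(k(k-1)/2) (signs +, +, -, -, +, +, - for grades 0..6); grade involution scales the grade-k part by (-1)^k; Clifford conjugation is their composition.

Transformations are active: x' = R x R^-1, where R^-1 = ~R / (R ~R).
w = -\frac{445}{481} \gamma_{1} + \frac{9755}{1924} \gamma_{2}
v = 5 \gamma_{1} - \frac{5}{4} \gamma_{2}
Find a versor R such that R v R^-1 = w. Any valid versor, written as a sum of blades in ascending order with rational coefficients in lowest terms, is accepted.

Construction: equal norms (both \frac{425}{16}) license R = v + w = \frac{1960}{481} \gamma_{1} + \frac{3675}{962} \gamma_{2} — nothing changes along that direction, while (v - w)/2 changes sign, so v maps onto w.
Answer: \frac{1960}{481} \gamma_{1} + \frac{3675}{962} \gamma_{2}


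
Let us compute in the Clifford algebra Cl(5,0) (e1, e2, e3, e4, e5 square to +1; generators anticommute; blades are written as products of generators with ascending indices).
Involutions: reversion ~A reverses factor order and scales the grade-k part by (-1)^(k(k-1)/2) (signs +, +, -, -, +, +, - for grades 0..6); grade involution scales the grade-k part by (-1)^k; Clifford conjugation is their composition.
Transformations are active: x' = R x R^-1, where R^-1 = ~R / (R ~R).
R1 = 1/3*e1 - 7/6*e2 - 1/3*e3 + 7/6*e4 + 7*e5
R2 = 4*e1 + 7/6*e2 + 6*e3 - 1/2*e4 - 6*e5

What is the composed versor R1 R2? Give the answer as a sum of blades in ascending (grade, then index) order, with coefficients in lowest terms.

Distribute over the terms of R1 (each basis-blade product reordered to ascending indices, repeated generators contracted through their squares):
(1/3*e1) R2 = 4/3 + 7/18*e1 e2 + 2*e1 e3 - 1/6*e1 e4 - 2*e1 e5
(-7/6*e2) R2 = -49/36 + 14/3*e1 e2 - 7*e2 e3 + 7/12*e2 e4 + 7*e2 e5
(-1/3*e3) R2 = -2 + 4/3*e1 e3 + 7/18*e2 e3 + 1/6*e3 e4 + 2*e3 e5
(7/6*e4) R2 = -7/12 - 14/3*e1 e4 - 49/36*e2 e4 - 7*e3 e4 - 7*e4 e5
(7*e5) R2 = -42 - 28*e1 e5 - 49/6*e2 e5 - 42*e3 e5 + 7/2*e4 e5
Summing the partial products and collecting blades:
Answer: -803/18 + 91/18*e1 e2 + 10/3*e1 e3 - 29/6*e1 e4 - 30*e1 e5 - 119/18*e2 e3 - 7/9*e2 e4 - 7/6*e2 e5 - 41/6*e3 e4 - 40*e3 e5 - 7/2*e4 e5


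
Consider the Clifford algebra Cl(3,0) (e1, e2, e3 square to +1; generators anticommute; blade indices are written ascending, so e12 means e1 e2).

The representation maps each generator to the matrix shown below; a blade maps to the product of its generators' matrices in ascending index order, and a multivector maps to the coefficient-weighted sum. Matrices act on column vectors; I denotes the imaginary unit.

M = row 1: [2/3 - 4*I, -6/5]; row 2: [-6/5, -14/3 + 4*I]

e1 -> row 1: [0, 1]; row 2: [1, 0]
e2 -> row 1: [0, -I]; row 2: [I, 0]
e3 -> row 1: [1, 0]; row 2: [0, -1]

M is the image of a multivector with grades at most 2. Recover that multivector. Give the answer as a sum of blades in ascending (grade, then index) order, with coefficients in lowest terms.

Method: 1, rho(e1), rho(e2), rho(e3) form a trace-orthogonal basis of the 2x2 complex matrices (tr(X Y) = 2 if X = Y, else 0), so M = m0*1 + m1*rho(e1) + m2*rho(e2) + m3*rho(e3) with m0 = tr(M)/2 = -2, m1 = tr(M rho(e1))/2 = -6/5, m2 = tr(M rho(e2))/2 = 0, m3 = tr(M rho(e3))/2 = 8/3 - 4*I.
Multiplying table entries, the bivector images are rho(e12) = I*rho(e3), rho(e13) = -I*rho(e2), rho(e23) = I*rho(e1); with real blade coefficients the real parts of m0..m3 are the coefficients of 1, e1, e2, e3 and the imaginary parts give the bivectors (e23: Im m1, e13: -Im m2, e12: Im m3).
Answer: -2 - 6/5*e1 + 8/3*e3 - 4*e12


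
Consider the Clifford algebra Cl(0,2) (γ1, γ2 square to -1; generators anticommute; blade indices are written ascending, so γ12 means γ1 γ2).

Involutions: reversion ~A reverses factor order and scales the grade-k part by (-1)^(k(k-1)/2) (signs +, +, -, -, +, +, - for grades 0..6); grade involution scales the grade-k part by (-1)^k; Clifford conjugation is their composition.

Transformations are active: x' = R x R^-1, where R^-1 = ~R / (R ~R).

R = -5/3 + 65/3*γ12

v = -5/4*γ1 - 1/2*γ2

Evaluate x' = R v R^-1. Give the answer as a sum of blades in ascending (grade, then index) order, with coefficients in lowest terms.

~R = -5/3 - 65/3*γ12, and R ~R = 4250/9, so R^-1 = ~R / (4250/9).
R v = 155/12*γ1 - 105/4*γ2
Answer: 197/170*γ1 + 233/340*γ2


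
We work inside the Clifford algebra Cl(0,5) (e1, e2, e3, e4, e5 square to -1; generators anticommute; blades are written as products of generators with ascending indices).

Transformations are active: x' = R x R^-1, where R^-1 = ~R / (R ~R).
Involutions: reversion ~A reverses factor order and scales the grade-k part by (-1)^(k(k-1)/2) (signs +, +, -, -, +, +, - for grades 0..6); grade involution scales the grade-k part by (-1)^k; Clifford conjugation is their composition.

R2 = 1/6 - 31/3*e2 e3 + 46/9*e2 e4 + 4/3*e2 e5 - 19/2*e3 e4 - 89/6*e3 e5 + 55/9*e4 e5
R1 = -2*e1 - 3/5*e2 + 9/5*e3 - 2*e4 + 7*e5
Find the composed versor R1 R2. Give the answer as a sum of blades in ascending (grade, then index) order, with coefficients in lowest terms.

Distribute over the terms of R1 (each basis-blade product reordered to ascending indices, repeated generators contracted through their squares):
(-2*e1) R2 = -1/3*e1 + 62/3*e1 e2 e3 - 92/9*e1 e2 e4 - 8/3*e1 e2 e5 + 19*e1 e3 e4 + 89/3*e1 e3 e5 - 110/9*e1 e4 e5
(-3/5*e2) R2 = -1/10*e2 - 31/5*e3 + 46/15*e4 + 4/5*e5 + 57/10*e2 e3 e4 + 89/10*e2 e3 e5 - 11/3*e2 e4 e5
(9/5*e3) R2 = -93/5*e2 + 3/10*e3 + 171/10*e4 + 267/10*e5 - 46/5*e2 e3 e4 - 12/5*e2 e3 e5 + 11*e3 e4 e5
(-2*e4) R2 = -92/9*e2 + 19*e3 - 1/3*e4 + 110/9*e5 + 62/3*e2 e3 e4 + 8/3*e2 e4 e5 - 89/3*e3 e4 e5
(7*e5) R2 = 28/3*e2 - 623/6*e3 + 385/9*e4 + 7/6*e5 - 217/3*e2 e3 e5 + 322/9*e2 e4 e5 - 133/2*e3 e4 e5
Summing the partial products and collecting blades:
Answer: -1/3*e1 - 1763/90*e2 - 1361/15*e3 + 1127/18*e4 + 368/9*e5 + 62/3*e1 e2 e3 - 92/9*e1 e2 e4 - 8/3*e1 e2 e5 + 19*e1 e3 e4 + 89/3*e1 e3 e5 - 110/9*e1 e4 e5 + 103/6*e2 e3 e4 - 395/6*e2 e3 e5 + 313/9*e2 e4 e5 - 511/6*e3 e4 e5


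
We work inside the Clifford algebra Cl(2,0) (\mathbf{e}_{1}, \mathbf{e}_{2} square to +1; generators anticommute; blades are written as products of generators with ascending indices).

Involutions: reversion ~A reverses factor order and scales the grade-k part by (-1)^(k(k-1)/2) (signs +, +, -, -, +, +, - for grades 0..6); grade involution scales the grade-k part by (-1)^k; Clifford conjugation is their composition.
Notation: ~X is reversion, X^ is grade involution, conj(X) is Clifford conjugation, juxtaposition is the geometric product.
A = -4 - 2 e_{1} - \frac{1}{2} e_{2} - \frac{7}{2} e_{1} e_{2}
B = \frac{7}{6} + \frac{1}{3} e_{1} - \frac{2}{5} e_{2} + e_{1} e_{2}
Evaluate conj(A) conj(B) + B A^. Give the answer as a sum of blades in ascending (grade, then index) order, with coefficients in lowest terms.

first term: -\frac{49}{30} + \frac{167}{30} e_{1} - \frac{37}{20} e_{2} + \frac{181}{20} e_{1} e_{2}
second term: -\frac{7}{10} + \frac{1}{10} e_{1} - \frac{59}{60} e_{2} - \frac{427}{60} e_{1} e_{2}
Answer: -\frac{7}{3} + \frac{17}{3} e_{1} - \frac{17}{6} e_{2} + \frac{29}{15} e_{1} e_{2}


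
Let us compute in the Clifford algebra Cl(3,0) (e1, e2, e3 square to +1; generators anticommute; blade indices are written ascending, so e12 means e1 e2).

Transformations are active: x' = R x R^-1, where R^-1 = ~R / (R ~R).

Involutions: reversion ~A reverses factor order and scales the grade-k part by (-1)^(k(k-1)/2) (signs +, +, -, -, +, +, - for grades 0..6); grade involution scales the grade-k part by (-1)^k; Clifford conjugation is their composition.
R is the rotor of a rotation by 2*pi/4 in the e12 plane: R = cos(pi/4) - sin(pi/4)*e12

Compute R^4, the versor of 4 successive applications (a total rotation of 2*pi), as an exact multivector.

The rotor phase is half the rotation angle and phases add under composition, so 4 steps in the e12 plane accumulate phase 4*(pi/4) = pi: R^4 = cos(pi) - sin(pi)*e12.
cos(pi) = -1 and sin(pi) = 0, so R^4 = -1. The total rotation 2*pi is 1 full turn, so every vector returns to itself, yet the rotor is -1, on the OTHER sheet of the double cover (an odd number of 2*pi turns).
Answer: -1


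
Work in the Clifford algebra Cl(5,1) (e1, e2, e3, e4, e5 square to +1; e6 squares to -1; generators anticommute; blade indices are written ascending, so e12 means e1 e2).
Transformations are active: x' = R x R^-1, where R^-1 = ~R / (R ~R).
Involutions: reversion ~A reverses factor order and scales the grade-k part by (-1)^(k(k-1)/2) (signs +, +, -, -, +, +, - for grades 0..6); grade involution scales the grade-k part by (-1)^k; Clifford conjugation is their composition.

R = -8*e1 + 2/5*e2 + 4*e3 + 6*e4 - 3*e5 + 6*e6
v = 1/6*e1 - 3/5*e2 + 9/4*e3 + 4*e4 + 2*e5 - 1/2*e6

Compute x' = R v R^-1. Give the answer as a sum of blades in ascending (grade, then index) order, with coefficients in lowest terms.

~R = -8*e1 + 2/5*e2 + 4*e3 + 6*e4 - 3*e5 + 6*e6, and R ~R = 2229/25, so R^-1 = ~R / (2229/25).
R v = 2132/75 + 71/15*e12 - 56/3*e13 - 33*e14 - 31/2*e15 + 3*e16 + 33/10*e23 + 26/5*e24 - e25 + 17/5*e26 + 5/2*e34 + 59/4*e35 - 31/2*e36 + 24*e45 - 27*e46 - 21/2*e56
Answer: -70453/13374*e1 + 28589/33435*e2 + 8041/26748*e3 - 388/2229*e4 - 8722/2229*e5 + 19285/4458*e6


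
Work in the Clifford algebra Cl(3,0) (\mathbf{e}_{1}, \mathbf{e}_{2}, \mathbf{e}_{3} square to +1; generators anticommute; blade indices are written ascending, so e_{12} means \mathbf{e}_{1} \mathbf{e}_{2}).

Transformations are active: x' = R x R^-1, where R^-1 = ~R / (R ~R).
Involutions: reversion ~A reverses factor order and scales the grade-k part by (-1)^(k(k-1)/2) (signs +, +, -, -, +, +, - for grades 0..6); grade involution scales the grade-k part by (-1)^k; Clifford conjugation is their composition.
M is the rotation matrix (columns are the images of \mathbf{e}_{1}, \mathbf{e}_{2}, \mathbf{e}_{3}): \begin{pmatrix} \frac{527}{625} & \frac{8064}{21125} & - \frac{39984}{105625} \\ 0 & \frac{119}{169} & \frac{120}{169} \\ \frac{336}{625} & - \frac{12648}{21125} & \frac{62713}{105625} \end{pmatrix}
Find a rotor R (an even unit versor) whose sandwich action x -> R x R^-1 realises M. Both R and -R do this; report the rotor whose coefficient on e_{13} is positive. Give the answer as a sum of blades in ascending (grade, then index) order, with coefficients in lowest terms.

Method: write R = a + b12*e_{12} + b13*e_{13} + b23*e_{23} with a^2 + b12^2 + b13^2 + b23^2 = 1 (so R^-1 = ~R). Expanding the columns R e_j ~R gives tr M = 4a^2 - 1 and, from the antisymmetric part, M21 - M12 = -4a*b12, M13 - M31 = 4a*b13, M32 - M23 = -4a*b23.
Here tr M = \frac{226151}{105625}, so a^2 = (1 + tr M)/4 = \frac{82944}{105625} and a = ±\frac{288}{325}. Taking a = \frac{288}{325}: M21 - M12 = -\frac{8064}{21125}, M13 - M31 = -\frac{96768}{105625}, M32 - M23 = -\frac{27648}{21125}, giving b12 = \frac{7}{65}, b13 = -\frac{84}{325}, b23 = \frac{24}{65}, i.e. R = \frac{288}{325} + \frac{7}{65} e_{12} - \frac{84}{325} e_{13} + \frac{24}{65} e_{23}.
Its e_{13} coefficient is negative, so report the other preimage -R.
Answer: -\frac{288}{325} - \frac{7}{65} e_{12} + \frac{84}{325} e_{13} - \frac{24}{65} e_{23}. Sheet selection: the two-to-one cover makes ±R indistinguishable at the matrix level (trace \frac{226151}{105625}), so uniqueness comes from the required sign on e_{13}.


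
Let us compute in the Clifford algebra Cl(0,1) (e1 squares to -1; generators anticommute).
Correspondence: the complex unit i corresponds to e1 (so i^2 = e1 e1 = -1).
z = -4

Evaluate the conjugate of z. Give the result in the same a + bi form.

In blades: z = -4.
Conjugation here is Clifford conjugation: the scalar is fixed and the grade-1 and grade-2 blades all flip sign, giving -4; translating back:
Answer: -4


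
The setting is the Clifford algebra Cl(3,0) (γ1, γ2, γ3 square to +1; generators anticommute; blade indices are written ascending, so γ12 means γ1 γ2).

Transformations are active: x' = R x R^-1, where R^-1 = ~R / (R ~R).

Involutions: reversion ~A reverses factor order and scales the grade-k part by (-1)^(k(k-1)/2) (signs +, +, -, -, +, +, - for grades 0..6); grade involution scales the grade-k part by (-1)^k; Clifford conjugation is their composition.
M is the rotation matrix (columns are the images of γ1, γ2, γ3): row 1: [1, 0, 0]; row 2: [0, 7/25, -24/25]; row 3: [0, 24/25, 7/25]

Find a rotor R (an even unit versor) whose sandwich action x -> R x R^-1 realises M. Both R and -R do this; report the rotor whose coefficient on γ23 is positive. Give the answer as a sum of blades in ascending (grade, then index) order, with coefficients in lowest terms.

Method: write R = a + b12*γ12 + b13*γ13 + b23*γ23 with a^2 + b12^2 + b13^2 + b23^2 = 1 (so R^-1 = ~R). Expanding the columns R e_j ~R gives tr M = 4a^2 - 1 and, from the antisymmetric part, M21 - M12 = -4a*b12, M13 - M31 = 4a*b13, M32 - M23 = -4a*b23.
Here tr M = 39/25, so a^2 = (1 + tr M)/4 = 16/25 and a = ±4/5. Taking a = 4/5: M21 - M12 = 0, M13 - M31 = 0, M32 - M23 = 48/25, giving b12 = 0, b13 = 0, b23 = -3/5, i.e. R = 4/5 - 3/5*γ23.
Its γ23 coefficient is negative, so report the other preimage -R.
Answer: -4/5 + 3/5*γ23. Why the constraint matters: R and -R act identically through the sandwich — M has trace 39/25 either way — so only the sign condition on γ23 picks one of the two preimages.


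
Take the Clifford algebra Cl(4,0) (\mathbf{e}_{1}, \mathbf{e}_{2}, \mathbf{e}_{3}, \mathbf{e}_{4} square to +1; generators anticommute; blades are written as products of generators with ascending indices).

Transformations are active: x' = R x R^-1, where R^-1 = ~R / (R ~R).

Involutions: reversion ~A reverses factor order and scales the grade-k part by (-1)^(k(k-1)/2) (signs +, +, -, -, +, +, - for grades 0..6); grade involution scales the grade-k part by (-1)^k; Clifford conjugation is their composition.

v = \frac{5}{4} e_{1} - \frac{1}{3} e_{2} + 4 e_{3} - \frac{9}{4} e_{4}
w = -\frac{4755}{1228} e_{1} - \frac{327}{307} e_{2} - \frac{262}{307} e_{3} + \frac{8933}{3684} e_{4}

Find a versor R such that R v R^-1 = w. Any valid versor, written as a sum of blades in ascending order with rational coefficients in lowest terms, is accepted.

Equal squares first: v^2 = w^2 = \frac{1637}{72}. Then v + w = -\frac{805}{307} e_{1} - \frac{1288}{921} e_{2} + \frac{966}{307} e_{3} + \frac{161}{921} e_{4} is a versor taking v to w, provided it is invertible.
Answer: -\frac{805}{307} e_{1} - \frac{1288}{921} e_{2} + \frac{966}{307} e_{3} + \frac{161}{921} e_{4}


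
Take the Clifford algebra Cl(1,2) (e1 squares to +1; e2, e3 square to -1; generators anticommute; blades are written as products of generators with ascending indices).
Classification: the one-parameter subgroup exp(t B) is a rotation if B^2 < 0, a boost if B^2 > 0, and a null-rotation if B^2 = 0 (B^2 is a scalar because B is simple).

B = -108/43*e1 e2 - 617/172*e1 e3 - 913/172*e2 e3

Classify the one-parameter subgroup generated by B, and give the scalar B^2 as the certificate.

B^2 term by term: the squares give (-108/43)^2*(e1 e2)^2 + (-617/172)^2*(e1 e3)^2 + (-913/172)^2*(e2 e3)^2 = 11664/1849*(+1) + 380689/29584*(+1) + 833569/29584*(-1) = -9 (each basis 2-blade squares to minus the product of its generators' squares); cross terms between blades sharing an index anticommute and cancel. So B^2 = -9.
Answer: rotation, certificate B^2 = -9. Note: conjugating B changes its blade decomposition but never the scalar B^2 = -9, whose sign settles the classification.


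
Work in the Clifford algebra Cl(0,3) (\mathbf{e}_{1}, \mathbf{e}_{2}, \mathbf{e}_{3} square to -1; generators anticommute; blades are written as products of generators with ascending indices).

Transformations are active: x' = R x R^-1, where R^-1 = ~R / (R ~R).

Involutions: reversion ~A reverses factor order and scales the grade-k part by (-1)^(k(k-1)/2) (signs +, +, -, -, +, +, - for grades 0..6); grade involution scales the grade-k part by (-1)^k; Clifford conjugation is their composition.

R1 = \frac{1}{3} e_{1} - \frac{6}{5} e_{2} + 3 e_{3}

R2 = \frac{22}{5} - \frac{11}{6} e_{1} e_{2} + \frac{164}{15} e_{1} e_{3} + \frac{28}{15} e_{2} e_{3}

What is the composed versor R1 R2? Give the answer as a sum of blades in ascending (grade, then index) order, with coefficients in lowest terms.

Distribute over the terms of R1 (each basis-blade product reordered to ascending indices, repeated generators contracted through their squares):
(\frac{1}{3} e_{1}) R2 = \frac{22}{15} e_{1} + \frac{11}{18} e_{2} - \frac{164}{45} e_{3} + \frac{28}{45} e_{1} e_{2} e_{3}
(-\frac{6}{5} e_{2}) R2 = \frac{11}{5} e_{1} - \frac{132}{25} e_{2} + \frac{56}{25} e_{3} + \frac{328}{25} e_{1} e_{2} e_{3}
(3 e_{3}) R2 = \frac{164}{5} e_{1} + \frac{28}{5} e_{2} + \frac{66}{5} e_{3} - \frac{11}{2} e_{1} e_{2} e_{3}
Summing the partial products and collecting blades:
Answer: \frac{547}{15} e_{1} + \frac{419}{450} e_{2} + \frac{2654}{225} e_{3} + \frac{3709}{450} e_{1} e_{2} e_{3}


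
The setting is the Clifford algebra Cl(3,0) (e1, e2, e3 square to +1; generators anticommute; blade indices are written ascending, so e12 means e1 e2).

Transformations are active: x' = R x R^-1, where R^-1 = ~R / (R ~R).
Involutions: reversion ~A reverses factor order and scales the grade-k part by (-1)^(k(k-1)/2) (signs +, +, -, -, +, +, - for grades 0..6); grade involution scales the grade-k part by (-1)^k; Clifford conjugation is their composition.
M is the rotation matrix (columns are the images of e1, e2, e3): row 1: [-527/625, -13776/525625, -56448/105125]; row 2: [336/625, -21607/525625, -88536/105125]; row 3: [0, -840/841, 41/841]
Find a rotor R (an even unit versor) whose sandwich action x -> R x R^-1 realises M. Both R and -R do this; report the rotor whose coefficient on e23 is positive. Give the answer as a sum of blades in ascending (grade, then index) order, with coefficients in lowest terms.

Method: write R = a + b12*e12 + b13*e13 + b23*e23 with a^2 + b12^2 + b13^2 + b23^2 = 1 (so R^-1 = ~R). Expanding the columns R e_j ~R gives tr M = 4a^2 - 1 and, from the antisymmetric part, M21 - M12 = -4a*b12, M13 - M31 = 4a*b13, M32 - M23 = -4a*b23.
Here tr M = -439189/525625, so a^2 = (1 + tr M)/4 = 21609/525625 and a = ±147/725. Taking a = 147/725: M21 - M12 = 296352/525625, M13 - M31 = -56448/105125, M32 - M23 = -16464/105125, giving b12 = -504/725, b13 = -96/145, b23 = 28/145, i.e. R = 147/725 - 504/725*e12 - 96/145*e13 + 28/145*e23.
Its e23 coefficient is already positive.
Answer: 147/725 - 504/725*e12 - 96/145*e13 + 28/145*e23. Sheet selection: the two-to-one cover makes ±R indistinguishable at the matrix level (trace -439189/525625), so uniqueness comes from the required sign on e23.


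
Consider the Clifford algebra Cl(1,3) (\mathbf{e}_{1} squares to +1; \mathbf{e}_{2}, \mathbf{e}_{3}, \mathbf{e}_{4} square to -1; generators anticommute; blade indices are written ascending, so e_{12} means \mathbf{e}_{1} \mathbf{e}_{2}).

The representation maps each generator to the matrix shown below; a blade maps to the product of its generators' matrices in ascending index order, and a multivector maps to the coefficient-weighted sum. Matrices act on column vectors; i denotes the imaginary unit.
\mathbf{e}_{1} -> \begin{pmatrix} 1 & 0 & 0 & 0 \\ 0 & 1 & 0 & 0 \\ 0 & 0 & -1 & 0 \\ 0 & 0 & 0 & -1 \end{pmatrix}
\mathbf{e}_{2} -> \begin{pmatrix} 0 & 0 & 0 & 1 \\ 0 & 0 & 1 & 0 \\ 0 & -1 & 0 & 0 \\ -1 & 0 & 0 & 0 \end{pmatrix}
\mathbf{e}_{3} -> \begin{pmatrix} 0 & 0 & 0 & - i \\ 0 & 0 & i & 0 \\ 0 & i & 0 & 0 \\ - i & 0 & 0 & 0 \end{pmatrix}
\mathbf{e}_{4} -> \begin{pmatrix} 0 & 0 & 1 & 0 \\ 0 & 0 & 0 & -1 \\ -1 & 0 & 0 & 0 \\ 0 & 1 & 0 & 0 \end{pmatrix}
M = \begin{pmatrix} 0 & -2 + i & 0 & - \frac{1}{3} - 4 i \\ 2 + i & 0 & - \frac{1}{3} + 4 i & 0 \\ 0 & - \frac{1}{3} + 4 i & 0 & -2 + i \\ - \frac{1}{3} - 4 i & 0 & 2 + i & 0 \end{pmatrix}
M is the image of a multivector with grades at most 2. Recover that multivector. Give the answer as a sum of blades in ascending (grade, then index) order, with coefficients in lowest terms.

Method: the blade images are trace-orthogonal — tr(rho(e_A) rho(e_B)^-1) = 4 if A = B and 0 otherwise — and rho(e_A)^-1 = (e_A)^2 * rho(e_A) with (e_A)^2 = +1 or -1, so the coefficient of e_A in the preimage is (e_A)^2 * tr(M rho(e_A))/4.
Nonzero projections over blades of grade <= 2: e_{3}: (e_{3})^2 = -1, tr(M rho(e_{3})) = -16, coefficient 4; e_{12}: (e_{12})^2 = +1, tr(M rho(e_{12})) = - \frac{4}{3}, coefficient -\frac{1}{3}; e_{24}: (e_{24})^2 = -1, tr(M rho(e_{24})) = 8, coefficient -2; e_{34}: (e_{34})^2 = -1, tr(M rho(e_{34})) = 4, coefficient -1. Every other blade of grade <= 2 projects to 0.
Answer: 4 e_{3} - \frac{1}{3} e_{12} - 2 e_{24} - e_{34}


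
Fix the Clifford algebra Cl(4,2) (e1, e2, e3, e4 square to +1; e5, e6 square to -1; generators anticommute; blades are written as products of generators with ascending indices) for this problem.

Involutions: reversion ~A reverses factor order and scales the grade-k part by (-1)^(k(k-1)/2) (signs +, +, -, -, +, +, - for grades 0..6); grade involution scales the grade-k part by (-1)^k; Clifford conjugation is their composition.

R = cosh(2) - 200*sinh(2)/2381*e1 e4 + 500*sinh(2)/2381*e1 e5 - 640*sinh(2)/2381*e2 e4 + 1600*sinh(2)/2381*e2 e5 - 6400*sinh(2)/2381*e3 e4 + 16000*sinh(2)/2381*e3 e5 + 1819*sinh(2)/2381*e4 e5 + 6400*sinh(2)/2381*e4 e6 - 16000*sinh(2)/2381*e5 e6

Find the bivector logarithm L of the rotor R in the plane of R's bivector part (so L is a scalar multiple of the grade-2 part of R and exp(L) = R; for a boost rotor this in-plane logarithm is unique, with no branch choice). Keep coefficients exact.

The scalar part of R is cosh(2), so cosh pins the rapidity up to sign — the sign comes from the bivector part; dividing that part by sinh of the rapidity yields the plane, and the in-plane L = rapidity * plane is unique because the two sign choices cancel.
Concretely: cosh(rapidity) = cosh(2) gives rapidity = ±2, and since rapidity/sinh(rapidity) is even the sign is immaterial: L = (rapidity/sinh(rapidity)) * <R>_2 = (2/sinh(2)) * <R>_2.
Answer: -400/2381*e1 e4 + 1000/2381*e1 e5 - 1280/2381*e2 e4 + 3200/2381*e2 e5 - 12800/2381*e3 e4 + 32000/2381*e3 e5 + 3638/2381*e4 e5 + 12800/2381*e4 e6 - 32000/2381*e5 e6


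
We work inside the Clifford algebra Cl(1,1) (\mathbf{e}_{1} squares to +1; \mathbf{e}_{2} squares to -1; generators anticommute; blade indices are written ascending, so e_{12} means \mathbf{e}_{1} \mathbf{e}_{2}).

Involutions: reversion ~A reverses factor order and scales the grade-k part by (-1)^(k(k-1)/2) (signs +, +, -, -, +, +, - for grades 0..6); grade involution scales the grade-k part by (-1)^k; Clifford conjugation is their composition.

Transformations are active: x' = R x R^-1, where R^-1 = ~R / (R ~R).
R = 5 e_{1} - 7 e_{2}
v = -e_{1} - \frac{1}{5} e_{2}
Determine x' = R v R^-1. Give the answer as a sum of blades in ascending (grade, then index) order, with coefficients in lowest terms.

~R = 5 e_{1} - 7 e_{2}, and R ~R = -24, so R^-1 = ~R / (-24).
R v = -\frac{32}{5} - 8 e_{12}
Answer: \frac{11}{3} e_{1} - \frac{53}{15} e_{2}


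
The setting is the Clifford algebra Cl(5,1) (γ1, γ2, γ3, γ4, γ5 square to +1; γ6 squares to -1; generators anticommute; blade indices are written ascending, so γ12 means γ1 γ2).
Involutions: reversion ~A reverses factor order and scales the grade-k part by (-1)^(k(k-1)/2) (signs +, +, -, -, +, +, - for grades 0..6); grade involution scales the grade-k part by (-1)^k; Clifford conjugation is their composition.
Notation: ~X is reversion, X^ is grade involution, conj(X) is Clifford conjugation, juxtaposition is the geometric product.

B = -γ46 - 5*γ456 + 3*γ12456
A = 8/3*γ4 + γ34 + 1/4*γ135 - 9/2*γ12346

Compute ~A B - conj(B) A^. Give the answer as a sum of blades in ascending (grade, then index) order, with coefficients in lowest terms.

first term: -8/3*γ6 - 27/2*γ35 + γ36 - 40/3*γ56 + 9/2*γ123 + 5*γ356 - 45/2*γ1235 + 8*γ1256 - 5/4*γ1346 + 3/4*γ2346 - 3*γ12356 - 1/4*γ13456
second term: 8/3*γ6 + 27/2*γ35 - γ36 + 40/3*γ56 + 9/2*γ123 + 5*γ356 - 45/2*γ1235 + 8*γ1256 - 5/4*γ1346 + 3/4*γ2346 + 3*γ12356 + 1/4*γ13456
Answer: -16/3*γ6 - 27*γ35 + 2*γ36 - 80/3*γ56 - 6*γ12356 - 1/2*γ13456


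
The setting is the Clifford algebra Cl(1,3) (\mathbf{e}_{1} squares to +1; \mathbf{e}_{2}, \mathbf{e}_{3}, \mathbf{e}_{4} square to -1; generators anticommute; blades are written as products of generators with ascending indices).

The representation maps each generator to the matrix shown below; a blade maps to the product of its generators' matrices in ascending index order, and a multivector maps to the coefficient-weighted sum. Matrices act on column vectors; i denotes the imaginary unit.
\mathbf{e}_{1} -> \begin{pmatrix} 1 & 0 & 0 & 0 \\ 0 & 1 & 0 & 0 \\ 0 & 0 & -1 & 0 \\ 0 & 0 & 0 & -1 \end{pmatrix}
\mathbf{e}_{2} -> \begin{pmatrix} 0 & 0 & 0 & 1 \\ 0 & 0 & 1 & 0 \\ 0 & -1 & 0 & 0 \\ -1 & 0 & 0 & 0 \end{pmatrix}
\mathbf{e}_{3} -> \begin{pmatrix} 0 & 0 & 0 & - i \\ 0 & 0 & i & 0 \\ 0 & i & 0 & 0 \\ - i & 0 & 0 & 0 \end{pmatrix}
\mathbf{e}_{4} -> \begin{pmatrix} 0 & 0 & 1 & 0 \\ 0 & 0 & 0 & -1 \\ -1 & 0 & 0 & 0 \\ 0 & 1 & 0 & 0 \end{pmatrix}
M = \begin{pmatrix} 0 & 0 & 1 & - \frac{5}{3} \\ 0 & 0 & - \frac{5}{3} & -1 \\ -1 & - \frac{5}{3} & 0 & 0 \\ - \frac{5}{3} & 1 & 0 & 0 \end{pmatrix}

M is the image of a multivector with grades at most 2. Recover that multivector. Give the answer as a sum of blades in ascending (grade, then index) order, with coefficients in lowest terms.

Method: the blade images are trace-orthogonal — tr(rho(e_A) rho(e_B)^-1) = 4 if A = B and 0 otherwise — and rho(e_A)^-1 = (e_A)^2 * rho(e_A) with (e_A)^2 = +1 or -1, so the coefficient of e_A in the preimage is (e_A)^2 * tr(M rho(e_A))/4.
Nonzero projections over blades of grade <= 2: e_{4}: (e_{4})^2 = -1, tr(M rho(e_{4})) = -4, coefficient 1; e_{1} e_{2}: (e_{1} e_{2})^2 = +1, tr(M rho(e_{1} e_{2})) = - \frac{20}{3}, coefficient -\frac{5}{3}. Every other blade of grade <= 2 projects to 0.
Answer: e_{4} - \frac{5}{3} e_{1} e_{2}


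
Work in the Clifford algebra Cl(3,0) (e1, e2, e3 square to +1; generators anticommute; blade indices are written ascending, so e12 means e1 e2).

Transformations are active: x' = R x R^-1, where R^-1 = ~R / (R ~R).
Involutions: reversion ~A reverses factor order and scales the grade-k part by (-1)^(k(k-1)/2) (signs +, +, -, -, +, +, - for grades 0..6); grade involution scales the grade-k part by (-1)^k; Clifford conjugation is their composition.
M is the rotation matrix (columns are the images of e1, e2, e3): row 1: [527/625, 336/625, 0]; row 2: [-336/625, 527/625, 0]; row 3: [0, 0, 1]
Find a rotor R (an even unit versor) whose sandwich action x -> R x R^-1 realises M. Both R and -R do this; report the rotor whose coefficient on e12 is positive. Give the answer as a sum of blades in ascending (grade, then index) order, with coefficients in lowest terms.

Method: write R = a + b12*e12 + b13*e13 + b23*e23 with a^2 + b12^2 + b13^2 + b23^2 = 1 (so R^-1 = ~R). Expanding the columns R e_j ~R gives tr M = 4a^2 - 1 and, from the antisymmetric part, M21 - M12 = -4a*b12, M13 - M31 = 4a*b13, M32 - M23 = -4a*b23.
Here tr M = 1679/625, so a^2 = (1 + tr M)/4 = 576/625 and a = ±24/25. Taking a = 24/25: M21 - M12 = -672/625, M13 - M31 = 0, M32 - M23 = 0, giving b12 = 7/25, b13 = 0, b23 = 0, i.e. R = 24/25 + 7/25*e12.
Its e12 coefficient is already positive.
Answer: 24/25 + 7/25*e12. Uniqueness: Spin(3) -> SO(3) maps R and -R to the same rotation of trace 1679/625; fixing the sign of the e12 coefficient removes the ambiguity.


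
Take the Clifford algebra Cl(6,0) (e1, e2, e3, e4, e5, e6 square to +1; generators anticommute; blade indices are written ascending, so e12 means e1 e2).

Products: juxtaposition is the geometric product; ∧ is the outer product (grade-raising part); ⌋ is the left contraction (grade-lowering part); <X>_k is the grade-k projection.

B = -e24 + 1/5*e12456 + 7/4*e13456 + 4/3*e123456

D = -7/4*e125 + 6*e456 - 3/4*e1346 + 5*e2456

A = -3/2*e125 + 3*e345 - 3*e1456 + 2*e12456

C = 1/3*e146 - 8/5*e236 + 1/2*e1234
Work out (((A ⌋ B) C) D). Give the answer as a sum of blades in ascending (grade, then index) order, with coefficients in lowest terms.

step 1: 2/5 + 3/5*e2 + 31/12*e3 + 21/4*e16 - 4*e23 - 3/10*e46 - 4*e126 + 2*e346
step 2: 1/10*e1 + 7/4*e4 - 32/5*e6 + 106/15*e13 + 2*e14 + 68/15*e24 + 62/15*e26 - 24/25*e36 - 42/5*e123 + 31/24*e124 - e126 - 3/10*e134 + 2/15*e146 + 12/25*e234 - 16/25*e236 + 2*e346 + 1/5*e1234 + 3/20*e1236 - 1/5*e1246 - 31/36*e1346 + 21/8*e2346 - 4/3*e12346
step 3: 31/48 - 3/2*e1 - e2 + 1/10*e3 - 9/40*e6 + 63/32*e12 + 18/25*e14 - 1/5*e15 + 3/20*e23 + 9/80*e24 - 7/40*e25 - 3/20*e26 - 633/40*e35 - 3/2*e36 - 9089/160*e45 + 53/10*e46 - 125/12*e56 - 12/25*e124 - 8/15*e125 - 9/25*e126 - 24/5*e134 + 3/2*e135 - 21/16*e136 + 194/15*e145 - 203/120*e156 + 3/4*e234 - 397/60*e235 + 31/32*e236 + 533/10*e245 + 63/10*e246 + 369/20*e256 - 861/100*e345 - 3/40*e346 + 171/80*e356 + 7/20*e456 - 31/10*e1234 - 133/36*e1235 + 17/5*e1236 - 145/16*e1245 - 269/20*e1256 + 159/100*e1345 + 8/25*e1356 + 3/5*e1456 - 1623/200*e2345 + 72/25*e2356 + 7/30*e2456 + 7/3*e3456 + 9/10*e12345 - 99/50*e12356 + 1/2*e12456 + 12769/160*e13456 - 217/144*e23456 - 2467/30*e123456
Answer: 31/48 - 3/2*e1 - e2 + 1/10*e3 - 9/40*e6 + 63/32*e12 + 18/25*e14 - 1/5*e15 + 3/20*e23 + 9/80*e24 - 7/40*e25 - 3/20*e26 - 633/40*e35 - 3/2*e36 - 9089/160*e45 + 53/10*e46 - 125/12*e56 - 12/25*e124 - 8/15*e125 - 9/25*e126 - 24/5*e134 + 3/2*e135 - 21/16*e136 + 194/15*e145 - 203/120*e156 + 3/4*e234 - 397/60*e235 + 31/32*e236 + 533/10*e245 + 63/10*e246 + 369/20*e256 - 861/100*e345 - 3/40*e346 + 171/80*e356 + 7/20*e456 - 31/10*e1234 - 133/36*e1235 + 17/5*e1236 - 145/16*e1245 - 269/20*e1256 + 159/100*e1345 + 8/25*e1356 + 3/5*e1456 - 1623/200*e2345 + 72/25*e2356 + 7/30*e2456 + 7/3*e3456 + 9/10*e12345 - 99/50*e12356 + 1/2*e12456 + 12769/160*e13456 - 217/144*e23456 - 2467/30*e123456


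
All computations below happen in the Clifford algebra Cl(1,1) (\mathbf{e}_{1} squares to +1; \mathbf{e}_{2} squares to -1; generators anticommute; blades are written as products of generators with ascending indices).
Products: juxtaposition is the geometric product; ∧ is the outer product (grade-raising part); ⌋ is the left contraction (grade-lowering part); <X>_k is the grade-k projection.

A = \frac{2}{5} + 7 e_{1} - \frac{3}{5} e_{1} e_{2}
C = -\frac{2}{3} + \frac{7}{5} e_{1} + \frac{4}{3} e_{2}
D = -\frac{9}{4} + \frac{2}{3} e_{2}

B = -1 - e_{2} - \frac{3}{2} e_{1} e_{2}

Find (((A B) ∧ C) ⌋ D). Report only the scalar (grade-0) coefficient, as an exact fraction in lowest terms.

step 1: \frac{1}{2} - \frac{38}{5} e_{1} - \frac{109}{10} e_{2} - 7 e_{1} e_{2}
step 2: -\frac{1}{3} + \frac{173}{30} e_{1} + \frac{119}{15} e_{2} + \frac{1469}{150} e_{1} e_{2}
step 3: -\frac{817}{180} - \frac{2}{9} e_{2}
Answer: -\frac{817}{180}


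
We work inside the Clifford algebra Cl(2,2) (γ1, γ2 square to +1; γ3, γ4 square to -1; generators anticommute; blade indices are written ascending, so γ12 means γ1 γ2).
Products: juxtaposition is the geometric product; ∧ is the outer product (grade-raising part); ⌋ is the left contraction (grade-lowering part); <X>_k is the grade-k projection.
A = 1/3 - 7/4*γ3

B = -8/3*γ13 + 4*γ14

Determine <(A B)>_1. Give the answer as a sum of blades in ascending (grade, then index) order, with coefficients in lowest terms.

step 1: 14/3*γ1 - 8/9*γ13 + 4/3*γ14 + 7*γ134
step 2: 14/3*γ1
Answer: 14/3*γ1


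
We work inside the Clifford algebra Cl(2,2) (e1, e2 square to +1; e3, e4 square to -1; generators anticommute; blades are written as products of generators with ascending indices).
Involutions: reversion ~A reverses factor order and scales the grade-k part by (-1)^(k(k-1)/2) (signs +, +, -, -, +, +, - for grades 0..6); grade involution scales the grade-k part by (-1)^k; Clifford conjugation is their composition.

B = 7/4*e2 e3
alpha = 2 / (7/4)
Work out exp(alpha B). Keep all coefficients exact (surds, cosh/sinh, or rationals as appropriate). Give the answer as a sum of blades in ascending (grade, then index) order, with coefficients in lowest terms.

B^2 = (7/4)^2*(e2 e3)^2 = 49/16*(+1) = 49/16 (a basis 2-blade squares to minus the product of its generators' squares).
B^2 = 49/16 — a positive square means the series sums to a boost: l = 7/4, alpha*l = 2, so exp(alpha B) = cosh(2) + (sinh(2)/(7/4))*B = cosh(2) + (4*sinh(2)/7)*B.
Answer: cosh(2) + sinh(2)*e2 e3
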